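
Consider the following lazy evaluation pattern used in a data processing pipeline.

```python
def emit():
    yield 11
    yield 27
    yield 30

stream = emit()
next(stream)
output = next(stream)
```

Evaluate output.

Step 1: emit() creates a generator.
Step 2: next(stream) yields 11 (consumed and discarded).
Step 3: next(stream) yields 27, assigned to output.
Therefore output = 27.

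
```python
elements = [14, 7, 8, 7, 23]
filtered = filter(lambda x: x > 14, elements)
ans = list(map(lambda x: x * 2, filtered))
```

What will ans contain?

Step 1: Filter elements for elements > 14:
  14: removed
  7: removed
  8: removed
  7: removed
  23: kept
Step 2: Map x * 2 on filtered [23]:
  23 -> 46
Therefore ans = [46].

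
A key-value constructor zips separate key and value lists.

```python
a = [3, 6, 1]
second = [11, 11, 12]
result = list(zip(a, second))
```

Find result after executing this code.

Step 1: zip pairs elements at same index:
  Index 0: (3, 11)
  Index 1: (6, 11)
  Index 2: (1, 12)
Therefore result = [(3, 11), (6, 11), (1, 12)].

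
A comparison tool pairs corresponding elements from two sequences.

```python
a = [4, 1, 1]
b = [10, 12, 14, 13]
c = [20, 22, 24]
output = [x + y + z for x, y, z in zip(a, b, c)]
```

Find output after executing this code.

Step 1: zip three lists (truncates to shortest, len=3):
  4 + 10 + 20 = 34
  1 + 12 + 22 = 35
  1 + 14 + 24 = 39
Therefore output = [34, 35, 39].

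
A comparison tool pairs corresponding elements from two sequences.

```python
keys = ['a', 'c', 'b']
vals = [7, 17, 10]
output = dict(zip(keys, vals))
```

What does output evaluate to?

Step 1: zip pairs keys with values:
  'a' -> 7
  'c' -> 17
  'b' -> 10
Therefore output = {'a': 7, 'c': 17, 'b': 10}.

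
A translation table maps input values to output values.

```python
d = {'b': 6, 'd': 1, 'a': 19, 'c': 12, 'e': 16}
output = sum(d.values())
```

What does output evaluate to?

Step 1: d.values() = [6, 1, 19, 12, 16].
Step 2: sum = 54.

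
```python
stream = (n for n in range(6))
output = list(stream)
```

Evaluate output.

Step 1: Generator expression iterates range(6): [0, 1, 2, 3, 4, 5].
Step 2: list() collects all values.
Therefore output = [0, 1, 2, 3, 4, 5].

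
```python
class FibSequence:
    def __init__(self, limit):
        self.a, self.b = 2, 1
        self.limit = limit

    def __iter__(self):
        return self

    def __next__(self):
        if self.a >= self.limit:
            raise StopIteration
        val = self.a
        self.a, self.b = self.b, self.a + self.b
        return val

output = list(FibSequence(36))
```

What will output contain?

Step 1: Fibonacci-like sequence (a=2, b=1) until >= 36:
  Yield 2, then a,b = 1,3
  Yield 1, then a,b = 3,4
  Yield 3, then a,b = 4,7
  Yield 4, then a,b = 7,11
  Yield 7, then a,b = 11,18
  Yield 11, then a,b = 18,29
  Yield 18, then a,b = 29,47
  Yield 29, then a,b = 47,76
Step 2: 47 >= 36, stop.
Therefore output = [2, 1, 3, 4, 7, 11, 18, 29].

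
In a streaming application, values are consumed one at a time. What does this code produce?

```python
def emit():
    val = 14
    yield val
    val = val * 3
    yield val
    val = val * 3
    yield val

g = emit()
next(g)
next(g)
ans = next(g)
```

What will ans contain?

Step 1: Trace through generator execution:
  Yield 1: val starts at 14, yield 14
  Yield 2: val = 14 * 3 = 42, yield 42
  Yield 3: val = 42 * 3 = 126, yield 126
Step 2: First next() gets 14, second next() gets the second value, third next() yields 126.
Therefore ans = 126.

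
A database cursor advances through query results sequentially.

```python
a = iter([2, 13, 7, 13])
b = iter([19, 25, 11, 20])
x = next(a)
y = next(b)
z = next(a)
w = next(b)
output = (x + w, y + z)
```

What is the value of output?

Step 1: a iterates [2, 13, 7, 13], b iterates [19, 25, 11, 20].
Step 2: x = next(a) = 2, y = next(b) = 19.
Step 3: z = next(a) = 13, w = next(b) = 25.
Step 4: output = (2 + 25, 19 + 13) = (27, 32).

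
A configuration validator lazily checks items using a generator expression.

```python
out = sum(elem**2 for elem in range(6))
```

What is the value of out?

Step 1: Compute elem**2 for each elem in range(6):
  elem=0: 0**2 = 0
  elem=1: 1**2 = 1
  elem=2: 2**2 = 4
  elem=3: 3**2 = 9
  elem=4: 4**2 = 16
  elem=5: 5**2 = 25
Step 2: sum = 0 + 1 + 4 + 9 + 16 + 25 = 55.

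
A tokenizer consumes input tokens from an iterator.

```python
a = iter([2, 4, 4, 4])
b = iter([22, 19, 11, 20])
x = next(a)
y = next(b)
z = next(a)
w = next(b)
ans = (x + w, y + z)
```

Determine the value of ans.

Step 1: a iterates [2, 4, 4, 4], b iterates [22, 19, 11, 20].
Step 2: x = next(a) = 2, y = next(b) = 22.
Step 3: z = next(a) = 4, w = next(b) = 19.
Step 4: ans = (2 + 19, 22 + 4) = (21, 26).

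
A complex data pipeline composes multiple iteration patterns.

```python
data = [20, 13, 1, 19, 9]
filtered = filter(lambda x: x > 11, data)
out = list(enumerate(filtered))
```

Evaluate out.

Step 1: Filter [20, 13, 1, 19, 9] for > 11: [20, 13, 19].
Step 2: enumerate re-indexes from 0: [(0, 20), (1, 13), (2, 19)].
Therefore out = [(0, 20), (1, 13), (2, 19)].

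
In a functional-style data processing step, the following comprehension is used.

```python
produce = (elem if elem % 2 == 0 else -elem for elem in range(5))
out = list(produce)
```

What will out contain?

Step 1: For each elem in range(5), yield elem if even, else -elem:
  elem=0: even, yield 0
  elem=1: odd, yield -1
  elem=2: even, yield 2
  elem=3: odd, yield -3
  elem=4: even, yield 4
Therefore out = [0, -1, 2, -3, 4].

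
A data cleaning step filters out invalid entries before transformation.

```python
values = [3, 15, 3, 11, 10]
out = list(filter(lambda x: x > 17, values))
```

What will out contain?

Step 1: Filter elements > 17:
  3: removed
  15: removed
  3: removed
  11: removed
  10: removed
Therefore out = [].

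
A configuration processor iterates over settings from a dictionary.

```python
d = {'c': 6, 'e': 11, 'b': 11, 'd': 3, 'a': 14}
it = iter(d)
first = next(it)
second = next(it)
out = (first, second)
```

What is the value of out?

Step 1: iter(d) iterates over keys: ['c', 'e', 'b', 'd', 'a'].
Step 2: first = next(it) = 'c', second = next(it) = 'e'.
Therefore out = ('c', 'e').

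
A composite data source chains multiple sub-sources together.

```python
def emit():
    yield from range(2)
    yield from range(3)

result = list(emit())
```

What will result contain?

Step 1: Trace yields in order:
  yield 0
  yield 1
  yield 0
  yield 1
  yield 2
Therefore result = [0, 1, 0, 1, 2].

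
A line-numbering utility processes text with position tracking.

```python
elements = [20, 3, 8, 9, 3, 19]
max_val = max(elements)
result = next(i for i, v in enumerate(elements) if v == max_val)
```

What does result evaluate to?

Step 1: max([20, 3, 8, 9, 3, 19]) = 20.
Step 2: Find first index where value == 20:
  Index 0: 20 == 20, found!
Therefore result = 0.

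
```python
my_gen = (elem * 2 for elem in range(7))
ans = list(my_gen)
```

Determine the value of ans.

Step 1: For each elem in range(7), compute elem*2:
  elem=0: 0*2 = 0
  elem=1: 1*2 = 2
  elem=2: 2*2 = 4
  elem=3: 3*2 = 6
  elem=4: 4*2 = 8
  elem=5: 5*2 = 10
  elem=6: 6*2 = 12
Therefore ans = [0, 2, 4, 6, 8, 10, 12].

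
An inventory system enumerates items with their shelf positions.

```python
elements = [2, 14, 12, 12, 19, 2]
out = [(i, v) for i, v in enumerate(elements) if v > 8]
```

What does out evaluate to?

Step 1: Filter enumerate([2, 14, 12, 12, 19, 2]) keeping v > 8:
  (0, 2): 2 <= 8, excluded
  (1, 14): 14 > 8, included
  (2, 12): 12 > 8, included
  (3, 12): 12 > 8, included
  (4, 19): 19 > 8, included
  (5, 2): 2 <= 8, excluded
Therefore out = [(1, 14), (2, 12), (3, 12), (4, 19)].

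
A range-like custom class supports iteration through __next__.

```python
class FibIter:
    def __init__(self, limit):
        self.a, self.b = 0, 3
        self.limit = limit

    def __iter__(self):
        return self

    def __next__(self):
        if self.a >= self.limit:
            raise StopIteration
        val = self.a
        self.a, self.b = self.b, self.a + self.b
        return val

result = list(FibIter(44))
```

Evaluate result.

Step 1: Fibonacci-like sequence (a=0, b=3) until >= 44:
  Yield 0, then a,b = 3,3
  Yield 3, then a,b = 3,6
  Yield 3, then a,b = 6,9
  Yield 6, then a,b = 9,15
  Yield 9, then a,b = 15,24
  Yield 15, then a,b = 24,39
  Yield 24, then a,b = 39,63
  Yield 39, then a,b = 63,102
Step 2: 63 >= 44, stop.
Therefore result = [0, 3, 3, 6, 9, 15, 24, 39].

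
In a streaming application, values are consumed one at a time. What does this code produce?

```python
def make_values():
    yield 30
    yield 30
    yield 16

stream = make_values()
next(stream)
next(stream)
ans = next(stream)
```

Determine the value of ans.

Step 1: make_values() creates a generator.
Step 2: next(stream) yields 30 (consumed and discarded).
Step 3: next(stream) yields 30 (consumed and discarded).
Step 4: next(stream) yields 16, assigned to ans.
Therefore ans = 16.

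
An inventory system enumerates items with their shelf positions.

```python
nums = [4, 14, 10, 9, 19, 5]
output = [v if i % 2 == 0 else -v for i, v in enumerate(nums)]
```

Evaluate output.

Step 1: For each (i, v), keep v if i is even, negate if odd:
  i=0 (even): keep 4
  i=1 (odd): negate to -14
  i=2 (even): keep 10
  i=3 (odd): negate to -9
  i=4 (even): keep 19
  i=5 (odd): negate to -5
Therefore output = [4, -14, 10, -9, 19, -5].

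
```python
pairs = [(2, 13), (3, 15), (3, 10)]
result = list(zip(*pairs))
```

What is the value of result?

Step 1: zip(*pairs) transposes: unzips [(2, 13), (3, 15), (3, 10)] into separate sequences.
Step 2: First elements: (2, 3, 3), second elements: (13, 15, 10).
Therefore result = [(2, 3, 3), (13, 15, 10)].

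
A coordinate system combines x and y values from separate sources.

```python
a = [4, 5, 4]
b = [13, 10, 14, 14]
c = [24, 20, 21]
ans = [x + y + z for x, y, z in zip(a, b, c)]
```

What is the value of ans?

Step 1: zip three lists (truncates to shortest, len=3):
  4 + 13 + 24 = 41
  5 + 10 + 20 = 35
  4 + 14 + 21 = 39
Therefore ans = [41, 35, 39].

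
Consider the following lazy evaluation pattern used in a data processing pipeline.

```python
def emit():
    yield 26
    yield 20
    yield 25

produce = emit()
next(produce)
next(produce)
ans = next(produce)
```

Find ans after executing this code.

Step 1: emit() creates a generator.
Step 2: next(produce) yields 26 (consumed and discarded).
Step 3: next(produce) yields 20 (consumed and discarded).
Step 4: next(produce) yields 25, assigned to ans.
Therefore ans = 25.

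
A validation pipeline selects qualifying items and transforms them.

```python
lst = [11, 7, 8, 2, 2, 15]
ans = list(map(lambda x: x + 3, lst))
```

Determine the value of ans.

Step 1: Apply lambda x: x + 3 to each element:
  11 -> 14
  7 -> 10
  8 -> 11
  2 -> 5
  2 -> 5
  15 -> 18
Therefore ans = [14, 10, 11, 5, 5, 18].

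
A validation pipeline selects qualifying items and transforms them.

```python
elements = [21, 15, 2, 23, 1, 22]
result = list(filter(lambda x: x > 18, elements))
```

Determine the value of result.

Step 1: Filter elements > 18:
  21: kept
  15: removed
  2: removed
  23: kept
  1: removed
  22: kept
Therefore result = [21, 23, 22].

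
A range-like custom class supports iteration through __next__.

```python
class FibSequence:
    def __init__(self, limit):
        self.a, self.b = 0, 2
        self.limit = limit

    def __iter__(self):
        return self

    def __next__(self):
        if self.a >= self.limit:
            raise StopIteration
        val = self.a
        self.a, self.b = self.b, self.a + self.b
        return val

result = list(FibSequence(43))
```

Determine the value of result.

Step 1: Fibonacci-like sequence (a=0, b=2) until >= 43:
  Yield 0, then a,b = 2,2
  Yield 2, then a,b = 2,4
  Yield 2, then a,b = 4,6
  Yield 4, then a,b = 6,10
  Yield 6, then a,b = 10,16
  Yield 10, then a,b = 16,26
  Yield 16, then a,b = 26,42
  Yield 26, then a,b = 42,68
  Yield 42, then a,b = 68,110
Step 2: 68 >= 43, stop.
Therefore result = [0, 2, 2, 4, 6, 10, 16, 26, 42].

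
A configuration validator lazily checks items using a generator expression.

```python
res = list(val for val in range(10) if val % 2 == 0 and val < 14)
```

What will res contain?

Step 1: Filter range(10) where val % 2 == 0 and val < 14:
  val=0: both conditions met, included
  val=1: excluded (1 % 2 != 0)
  val=2: both conditions met, included
  val=3: excluded (3 % 2 != 0)
  val=4: both conditions met, included
  val=5: excluded (5 % 2 != 0)
  val=6: both conditions met, included
  val=7: excluded (7 % 2 != 0)
  val=8: both conditions met, included
  val=9: excluded (9 % 2 != 0)
Therefore res = [0, 2, 4, 6, 8].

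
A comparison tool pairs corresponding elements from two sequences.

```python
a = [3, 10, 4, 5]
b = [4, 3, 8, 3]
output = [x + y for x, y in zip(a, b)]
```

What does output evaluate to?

Step 1: Add corresponding elements:
  3 + 4 = 7
  10 + 3 = 13
  4 + 8 = 12
  5 + 3 = 8
Therefore output = [7, 13, 12, 8].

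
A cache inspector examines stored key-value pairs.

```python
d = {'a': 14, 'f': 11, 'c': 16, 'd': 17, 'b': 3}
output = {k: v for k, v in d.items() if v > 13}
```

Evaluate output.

Step 1: Filter items where value > 13:
  'a': 14 > 13: kept
  'f': 11 <= 13: removed
  'c': 16 > 13: kept
  'd': 17 > 13: kept
  'b': 3 <= 13: removed
Therefore output = {'a': 14, 'c': 16, 'd': 17}.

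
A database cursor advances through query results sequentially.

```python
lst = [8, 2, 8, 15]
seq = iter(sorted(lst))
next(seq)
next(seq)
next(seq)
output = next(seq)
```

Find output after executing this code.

Step 1: sorted([8, 2, 8, 15]) = [2, 8, 8, 15].
Step 2: Create iterator and skip 3 elements.
Step 3: next() returns 15.
Therefore output = 15.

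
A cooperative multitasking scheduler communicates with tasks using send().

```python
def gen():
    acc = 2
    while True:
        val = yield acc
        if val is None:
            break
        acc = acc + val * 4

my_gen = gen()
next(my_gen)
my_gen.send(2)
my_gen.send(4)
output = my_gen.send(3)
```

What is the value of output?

Step 1: next() -> yield acc=2.
Step 2: send(2) -> val=2, acc = 2 + 2*4 = 10, yield 10.
Step 3: send(4) -> val=4, acc = 10 + 4*4 = 26, yield 26.
Step 4: send(3) -> val=3, acc = 26 + 3*4 = 38, yield 38.
Therefore output = 38.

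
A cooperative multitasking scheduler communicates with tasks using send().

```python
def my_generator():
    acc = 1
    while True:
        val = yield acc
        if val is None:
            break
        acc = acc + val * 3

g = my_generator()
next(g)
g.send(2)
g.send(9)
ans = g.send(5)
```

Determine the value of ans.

Step 1: next() -> yield acc=1.
Step 2: send(2) -> val=2, acc = 1 + 2*3 = 7, yield 7.
Step 3: send(9) -> val=9, acc = 7 + 9*3 = 34, yield 34.
Step 4: send(5) -> val=5, acc = 34 + 5*3 = 49, yield 49.
Therefore ans = 49.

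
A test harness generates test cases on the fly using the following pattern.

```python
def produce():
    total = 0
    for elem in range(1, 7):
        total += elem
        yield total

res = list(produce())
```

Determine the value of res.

Step 1: Generator accumulates running sum:
  elem=1: total = 1, yield 1
  elem=2: total = 3, yield 3
  elem=3: total = 6, yield 6
  elem=4: total = 10, yield 10
  elem=5: total = 15, yield 15
  elem=6: total = 21, yield 21
Therefore res = [1, 3, 6, 10, 15, 21].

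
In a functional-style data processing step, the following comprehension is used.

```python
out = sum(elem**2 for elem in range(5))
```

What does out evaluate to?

Step 1: Compute elem**2 for each elem in range(5):
  elem=0: 0**2 = 0
  elem=1: 1**2 = 1
  elem=2: 2**2 = 4
  elem=3: 3**2 = 9
  elem=4: 4**2 = 16
Step 2: sum = 0 + 1 + 4 + 9 + 16 = 30.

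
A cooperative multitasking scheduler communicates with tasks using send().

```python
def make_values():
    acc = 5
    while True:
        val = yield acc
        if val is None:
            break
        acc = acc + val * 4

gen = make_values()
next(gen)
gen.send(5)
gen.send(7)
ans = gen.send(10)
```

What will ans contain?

Step 1: next() -> yield acc=5.
Step 2: send(5) -> val=5, acc = 5 + 5*4 = 25, yield 25.
Step 3: send(7) -> val=7, acc = 25 + 7*4 = 53, yield 53.
Step 4: send(10) -> val=10, acc = 53 + 10*4 = 93, yield 93.
Therefore ans = 93.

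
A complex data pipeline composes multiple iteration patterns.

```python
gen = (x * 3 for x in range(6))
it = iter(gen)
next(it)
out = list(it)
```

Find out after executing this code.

Step 1: Generator produces [0, 3, 6, 9, 12, 15].
Step 2: next(it) consumes first element (0).
Step 3: list(it) collects remaining: [3, 6, 9, 12, 15].
Therefore out = [3, 6, 9, 12, 15].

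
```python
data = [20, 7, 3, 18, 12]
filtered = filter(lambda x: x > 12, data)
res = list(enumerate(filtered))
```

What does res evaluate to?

Step 1: Filter [20, 7, 3, 18, 12] for > 12: [20, 18].
Step 2: enumerate re-indexes from 0: [(0, 20), (1, 18)].
Therefore res = [(0, 20), (1, 18)].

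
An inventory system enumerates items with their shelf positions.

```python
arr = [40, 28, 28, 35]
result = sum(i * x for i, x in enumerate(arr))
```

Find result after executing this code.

Step 1: Compute i * x for each (i, x) in enumerate([40, 28, 28, 35]):
  i=0, x=40: 0*40 = 0
  i=1, x=28: 1*28 = 28
  i=2, x=28: 2*28 = 56
  i=3, x=35: 3*35 = 105
Step 2: sum = 0 + 28 + 56 + 105 = 189.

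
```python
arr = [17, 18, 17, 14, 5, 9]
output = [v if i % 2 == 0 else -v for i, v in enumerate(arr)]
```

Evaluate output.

Step 1: For each (i, v), keep v if i is even, negate if odd:
  i=0 (even): keep 17
  i=1 (odd): negate to -18
  i=2 (even): keep 17
  i=3 (odd): negate to -14
  i=4 (even): keep 5
  i=5 (odd): negate to -9
Therefore output = [17, -18, 17, -14, 5, -9].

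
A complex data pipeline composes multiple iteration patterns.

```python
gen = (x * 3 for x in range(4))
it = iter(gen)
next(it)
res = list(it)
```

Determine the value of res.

Step 1: Generator produces [0, 3, 6, 9].
Step 2: next(it) consumes first element (0).
Step 3: list(it) collects remaining: [3, 6, 9].
Therefore res = [3, 6, 9].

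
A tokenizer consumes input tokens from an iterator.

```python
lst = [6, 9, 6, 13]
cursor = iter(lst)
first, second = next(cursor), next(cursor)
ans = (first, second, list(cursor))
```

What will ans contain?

Step 1: Create iterator over [6, 9, 6, 13].
Step 2: first = 6, second = 9.
Step 3: Remaining elements: [6, 13].
Therefore ans = (6, 9, [6, 13]).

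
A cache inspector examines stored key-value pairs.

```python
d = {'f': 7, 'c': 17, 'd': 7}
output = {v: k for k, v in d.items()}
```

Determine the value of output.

Step 1: Invert dict (swap keys and values):
  'f': 7 -> 7: 'f'
  'c': 17 -> 17: 'c'
  'd': 7 -> 7: 'd'
Therefore output = {7: 'd', 17: 'c'}.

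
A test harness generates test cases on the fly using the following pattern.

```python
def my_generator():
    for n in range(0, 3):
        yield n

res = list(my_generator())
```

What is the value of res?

Step 1: The generator yields each value from range(0, 3).
Step 2: list() consumes all yields: [0, 1, 2].
Therefore res = [0, 1, 2].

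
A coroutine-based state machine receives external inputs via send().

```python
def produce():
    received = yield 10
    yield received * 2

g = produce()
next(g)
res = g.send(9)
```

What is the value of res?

Step 1: next(g) advances to first yield, producing 10.
Step 2: send(9) resumes, received = 9.
Step 3: yield received * 2 = 9 * 2 = 18.
Therefore res = 18.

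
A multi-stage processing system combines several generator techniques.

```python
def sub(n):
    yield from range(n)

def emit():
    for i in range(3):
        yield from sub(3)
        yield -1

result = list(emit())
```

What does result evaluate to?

Step 1: For each i in range(3):
  i=0: yield from sub(3) -> [0, 1, 2], then yield -1
  i=1: yield from sub(3) -> [0, 1, 2], then yield -1
  i=2: yield from sub(3) -> [0, 1, 2], then yield -1
Therefore result = [0, 1, 2, -1, 0, 1, 2, -1, 0, 1, 2, -1].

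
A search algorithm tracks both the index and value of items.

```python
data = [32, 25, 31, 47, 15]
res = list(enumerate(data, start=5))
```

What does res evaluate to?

Step 1: enumerate with start=5:
  (5, 32)
  (6, 25)
  (7, 31)
  (8, 47)
  (9, 15)
Therefore res = [(5, 32), (6, 25), (7, 31), (8, 47), (9, 15)].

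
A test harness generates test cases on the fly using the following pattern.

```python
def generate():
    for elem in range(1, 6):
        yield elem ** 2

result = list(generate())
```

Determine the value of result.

Step 1: For each elem in range(1, 6), yield elem**2:
  elem=1: yield 1**2 = 1
  elem=2: yield 2**2 = 4
  elem=3: yield 3**2 = 9
  elem=4: yield 4**2 = 16
  elem=5: yield 5**2 = 25
Therefore result = [1, 4, 9, 16, 25].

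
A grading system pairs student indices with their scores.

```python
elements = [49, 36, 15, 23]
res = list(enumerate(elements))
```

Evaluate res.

Step 1: enumerate pairs each element with its index:
  (0, 49)
  (1, 36)
  (2, 15)
  (3, 23)
Therefore res = [(0, 49), (1, 36), (2, 15), (3, 23)].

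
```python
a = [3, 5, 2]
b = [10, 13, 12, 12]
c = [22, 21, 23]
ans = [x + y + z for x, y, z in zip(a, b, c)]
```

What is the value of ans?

Step 1: zip three lists (truncates to shortest, len=3):
  3 + 10 + 22 = 35
  5 + 13 + 21 = 39
  2 + 12 + 23 = 37
Therefore ans = [35, 39, 37].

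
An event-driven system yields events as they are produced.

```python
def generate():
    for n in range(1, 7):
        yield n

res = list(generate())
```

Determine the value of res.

Step 1: The generator yields each value from range(1, 7).
Step 2: list() consumes all yields: [1, 2, 3, 4, 5, 6].
Therefore res = [1, 2, 3, 4, 5, 6].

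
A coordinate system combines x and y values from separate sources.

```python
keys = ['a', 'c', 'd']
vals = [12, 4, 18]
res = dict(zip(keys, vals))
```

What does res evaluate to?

Step 1: zip pairs keys with values:
  'a' -> 12
  'c' -> 4
  'd' -> 18
Therefore res = {'a': 12, 'c': 4, 'd': 18}.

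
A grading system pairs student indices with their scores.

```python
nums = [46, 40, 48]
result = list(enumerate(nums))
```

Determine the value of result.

Step 1: enumerate pairs each element with its index:
  (0, 46)
  (1, 40)
  (2, 48)
Therefore result = [(0, 46), (1, 40), (2, 48)].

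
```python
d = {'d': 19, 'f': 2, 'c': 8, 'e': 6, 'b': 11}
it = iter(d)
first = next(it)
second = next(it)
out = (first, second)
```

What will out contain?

Step 1: iter(d) iterates over keys: ['d', 'f', 'c', 'e', 'b'].
Step 2: first = next(it) = 'd', second = next(it) = 'f'.
Therefore out = ('d', 'f').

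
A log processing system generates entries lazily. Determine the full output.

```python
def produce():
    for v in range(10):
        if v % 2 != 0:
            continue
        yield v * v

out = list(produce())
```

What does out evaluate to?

Step 1: Only yield v**2 when v is divisible by 2:
  v=0: 0 % 2 == 0, yield 0**2 = 0
  v=2: 2 % 2 == 0, yield 2**2 = 4
  v=4: 4 % 2 == 0, yield 4**2 = 16
  v=6: 6 % 2 == 0, yield 6**2 = 36
  v=8: 8 % 2 == 0, yield 8**2 = 64
Therefore out = [0, 4, 16, 36, 64].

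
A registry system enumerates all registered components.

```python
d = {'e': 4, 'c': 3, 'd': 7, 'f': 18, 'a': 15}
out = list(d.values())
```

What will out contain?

Step 1: d.values() returns the dictionary values in insertion order.
Therefore out = [4, 3, 7, 18, 15].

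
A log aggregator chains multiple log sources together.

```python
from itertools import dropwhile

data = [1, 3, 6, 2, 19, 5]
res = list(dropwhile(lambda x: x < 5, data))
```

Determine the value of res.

Step 1: dropwhile drops elements while < 5:
  1 < 5: dropped
  3 < 5: dropped
  6: kept (dropping stopped)
Step 2: Remaining elements kept regardless of condition.
Therefore res = [6, 2, 19, 5].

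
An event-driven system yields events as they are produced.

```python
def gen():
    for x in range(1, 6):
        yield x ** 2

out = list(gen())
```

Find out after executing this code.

Step 1: For each x in range(1, 6), yield x**2:
  x=1: yield 1**2 = 1
  x=2: yield 2**2 = 4
  x=3: yield 3**2 = 9
  x=4: yield 4**2 = 16
  x=5: yield 5**2 = 25
Therefore out = [1, 4, 9, 16, 25].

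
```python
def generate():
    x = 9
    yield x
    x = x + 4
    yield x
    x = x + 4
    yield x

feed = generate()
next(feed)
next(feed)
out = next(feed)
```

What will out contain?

Step 1: Trace through generator execution:
  Yield 1: x starts at 9, yield 9
  Yield 2: x = 9 + 4 = 13, yield 13
  Yield 3: x = 13 + 4 = 17, yield 17
Step 2: First next() gets 9, second next() gets the second value, third next() yields 17.
Therefore out = 17.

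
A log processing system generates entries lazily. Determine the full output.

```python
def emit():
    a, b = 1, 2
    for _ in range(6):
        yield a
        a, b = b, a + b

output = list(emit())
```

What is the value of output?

Step 1: Fibonacci-like sequence starting with a=1, b=2:
  Iteration 1: yield a=1, then a,b = 2,3
  Iteration 2: yield a=2, then a,b = 3,5
  Iteration 3: yield a=3, then a,b = 5,8
  Iteration 4: yield a=5, then a,b = 8,13
  Iteration 5: yield a=8, then a,b = 13,21
  Iteration 6: yield a=13, then a,b = 21,34
Therefore output = [1, 2, 3, 5, 8, 13].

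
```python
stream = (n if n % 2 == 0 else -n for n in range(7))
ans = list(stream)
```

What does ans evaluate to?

Step 1: For each n in range(7), yield n if even, else -n:
  n=0: even, yield 0
  n=1: odd, yield -1
  n=2: even, yield 2
  n=3: odd, yield -3
  n=4: even, yield 4
  n=5: odd, yield -5
  n=6: even, yield 6
Therefore ans = [0, -1, 2, -3, 4, -5, 6].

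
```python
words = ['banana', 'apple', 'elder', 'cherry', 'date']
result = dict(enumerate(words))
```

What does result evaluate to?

Step 1: enumerate pairs indices with words:
  0 -> 'banana'
  1 -> 'apple'
  2 -> 'elder'
  3 -> 'cherry'
  4 -> 'date'
Therefore result = {0: 'banana', 1: 'apple', 2: 'elder', 3: 'cherry', 4: 'date'}.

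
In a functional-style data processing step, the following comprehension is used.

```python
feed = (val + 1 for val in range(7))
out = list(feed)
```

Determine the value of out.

Step 1: For each val in range(7), compute val+1:
  val=0: 0+1 = 1
  val=1: 1+1 = 2
  val=2: 2+1 = 3
  val=3: 3+1 = 4
  val=4: 4+1 = 5
  val=5: 5+1 = 6
  val=6: 6+1 = 7
Therefore out = [1, 2, 3, 4, 5, 6, 7].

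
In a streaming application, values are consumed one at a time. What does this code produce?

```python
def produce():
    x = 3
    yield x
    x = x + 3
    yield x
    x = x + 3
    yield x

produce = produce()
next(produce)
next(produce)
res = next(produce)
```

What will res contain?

Step 1: Trace through generator execution:
  Yield 1: x starts at 3, yield 3
  Yield 2: x = 3 + 3 = 6, yield 6
  Yield 3: x = 6 + 3 = 9, yield 9
Step 2: First next() gets 3, second next() gets the second value, third next() yields 9.
Therefore res = 9.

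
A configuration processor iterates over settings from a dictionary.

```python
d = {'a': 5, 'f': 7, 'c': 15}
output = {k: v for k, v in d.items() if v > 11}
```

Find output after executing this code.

Step 1: Filter items where value > 11:
  'a': 5 <= 11: removed
  'f': 7 <= 11: removed
  'c': 15 > 11: kept
Therefore output = {'c': 15}.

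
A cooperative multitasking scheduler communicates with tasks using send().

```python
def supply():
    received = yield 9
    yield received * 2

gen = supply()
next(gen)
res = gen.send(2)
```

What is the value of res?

Step 1: next(gen) advances to first yield, producing 9.
Step 2: send(2) resumes, received = 2.
Step 3: yield received * 2 = 2 * 2 = 4.
Therefore res = 4.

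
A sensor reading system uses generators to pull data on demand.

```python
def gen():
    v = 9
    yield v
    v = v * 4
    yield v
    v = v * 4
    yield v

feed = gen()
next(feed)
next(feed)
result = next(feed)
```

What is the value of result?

Step 1: Trace through generator execution:
  Yield 1: v starts at 9, yield 9
  Yield 2: v = 9 * 4 = 36, yield 36
  Yield 3: v = 36 * 4 = 144, yield 144
Step 2: First next() gets 9, second next() gets the second value, third next() yields 144.
Therefore result = 144.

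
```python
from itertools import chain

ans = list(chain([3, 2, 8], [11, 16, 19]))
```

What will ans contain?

Step 1: chain() concatenates iterables: [3, 2, 8] + [11, 16, 19].
Therefore ans = [3, 2, 8, 11, 16, 19].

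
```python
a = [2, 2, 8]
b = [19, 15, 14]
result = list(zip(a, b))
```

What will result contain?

Step 1: zip pairs elements at same index:
  Index 0: (2, 19)
  Index 1: (2, 15)
  Index 2: (8, 14)
Therefore result = [(2, 19), (2, 15), (8, 14)].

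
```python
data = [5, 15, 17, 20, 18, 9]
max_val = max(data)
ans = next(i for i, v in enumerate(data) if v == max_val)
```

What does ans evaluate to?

Step 1: max([5, 15, 17, 20, 18, 9]) = 20.
Step 2: Find first index where value == 20:
  Index 0: 5 != 20
  Index 1: 15 != 20
  Index 2: 17 != 20
  Index 3: 20 == 20, found!
Therefore ans = 3.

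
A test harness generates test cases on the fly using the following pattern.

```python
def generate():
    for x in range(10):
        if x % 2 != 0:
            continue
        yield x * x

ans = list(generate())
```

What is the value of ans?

Step 1: Only yield x**2 when x is divisible by 2:
  x=0: 0 % 2 == 0, yield 0**2 = 0
  x=2: 2 % 2 == 0, yield 2**2 = 4
  x=4: 4 % 2 == 0, yield 4**2 = 16
  x=6: 6 % 2 == 0, yield 6**2 = 36
  x=8: 8 % 2 == 0, yield 8**2 = 64
Therefore ans = [0, 4, 16, 36, 64].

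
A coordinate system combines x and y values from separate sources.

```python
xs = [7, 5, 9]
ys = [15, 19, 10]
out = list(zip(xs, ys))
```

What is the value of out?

Step 1: zip pairs elements at same index:
  Index 0: (7, 15)
  Index 1: (5, 19)
  Index 2: (9, 10)
Therefore out = [(7, 15), (5, 19), (9, 10)].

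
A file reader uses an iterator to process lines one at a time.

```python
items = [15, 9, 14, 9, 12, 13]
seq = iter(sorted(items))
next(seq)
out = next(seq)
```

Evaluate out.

Step 1: sorted([15, 9, 14, 9, 12, 13]) = [9, 9, 12, 13, 14, 15].
Step 2: Create iterator and skip 1 elements.
Step 3: next() returns 9.
Therefore out = 9.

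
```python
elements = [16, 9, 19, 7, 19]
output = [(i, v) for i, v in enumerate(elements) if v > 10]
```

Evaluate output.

Step 1: Filter enumerate([16, 9, 19, 7, 19]) keeping v > 10:
  (0, 16): 16 > 10, included
  (1, 9): 9 <= 10, excluded
  (2, 19): 19 > 10, included
  (3, 7): 7 <= 10, excluded
  (4, 19): 19 > 10, included
Therefore output = [(0, 16), (2, 19), (4, 19)].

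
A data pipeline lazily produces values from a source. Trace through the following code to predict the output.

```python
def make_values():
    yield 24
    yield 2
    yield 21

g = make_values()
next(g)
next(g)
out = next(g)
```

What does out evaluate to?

Step 1: make_values() creates a generator.
Step 2: next(g) yields 24 (consumed and discarded).
Step 3: next(g) yields 2 (consumed and discarded).
Step 4: next(g) yields 21, assigned to out.
Therefore out = 21.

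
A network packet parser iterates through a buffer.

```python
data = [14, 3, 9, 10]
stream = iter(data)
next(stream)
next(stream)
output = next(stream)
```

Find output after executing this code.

Step 1: Create iterator over [14, 3, 9, 10].
Step 2: next() consumes 14.
Step 3: next() consumes 3.
Step 4: next() returns 9.
Therefore output = 9.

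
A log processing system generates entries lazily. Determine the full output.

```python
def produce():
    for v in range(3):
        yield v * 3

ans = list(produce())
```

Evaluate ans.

Step 1: For each v in range(3), yield v * 3:
  v=0: yield 0 * 3 = 0
  v=1: yield 1 * 3 = 3
  v=2: yield 2 * 3 = 6
Therefore ans = [0, 3, 6].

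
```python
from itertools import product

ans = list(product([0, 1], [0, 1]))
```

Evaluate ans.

Step 1: product([0, 1], [0, 1]) gives all pairs:
  (0, 0)
  (0, 1)
  (1, 0)
  (1, 1)
Therefore ans = [(0, 0), (0, 1), (1, 0), (1, 1)].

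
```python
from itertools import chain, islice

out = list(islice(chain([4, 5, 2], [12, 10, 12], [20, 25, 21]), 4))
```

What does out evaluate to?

Step 1: chain([4, 5, 2], [12, 10, 12], [20, 25, 21]) = [4, 5, 2, 12, 10, 12, 20, 25, 21].
Step 2: islice takes first 4 elements: [4, 5, 2, 12].
Therefore out = [4, 5, 2, 12].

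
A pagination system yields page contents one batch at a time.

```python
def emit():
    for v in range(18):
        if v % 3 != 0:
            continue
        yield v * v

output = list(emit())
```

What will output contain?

Step 1: Only yield v**2 when v is divisible by 3:
  v=0: 0 % 3 == 0, yield 0**2 = 0
  v=3: 3 % 3 == 0, yield 3**2 = 9
  v=6: 6 % 3 == 0, yield 6**2 = 36
  v=9: 9 % 3 == 0, yield 9**2 = 81
  v=12: 12 % 3 == 0, yield 12**2 = 144
  v=15: 15 % 3 == 0, yield 15**2 = 225
Therefore output = [0, 9, 36, 81, 144, 225].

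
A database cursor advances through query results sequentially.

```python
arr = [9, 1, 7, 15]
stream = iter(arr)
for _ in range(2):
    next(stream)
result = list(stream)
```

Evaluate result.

Step 1: Create iterator over [9, 1, 7, 15].
Step 2: Advance 2 positions (consuming [9, 1]).
Step 3: list() collects remaining elements: [7, 15].
Therefore result = [7, 15].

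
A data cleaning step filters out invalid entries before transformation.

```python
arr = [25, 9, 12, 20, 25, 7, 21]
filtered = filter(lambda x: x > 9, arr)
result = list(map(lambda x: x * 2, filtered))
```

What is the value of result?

Step 1: Filter arr for elements > 9:
  25: kept
  9: removed
  12: kept
  20: kept
  25: kept
  7: removed
  21: kept
Step 2: Map x * 2 on filtered [25, 12, 20, 25, 21]:
  25 -> 50
  12 -> 24
  20 -> 40
  25 -> 50
  21 -> 42
Therefore result = [50, 24, 40, 50, 42].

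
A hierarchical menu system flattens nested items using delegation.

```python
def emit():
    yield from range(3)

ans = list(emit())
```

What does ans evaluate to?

Step 1: yield from delegates to the iterable, yielding each element.
Step 2: Collected values: [0, 1, 2].
Therefore ans = [0, 1, 2].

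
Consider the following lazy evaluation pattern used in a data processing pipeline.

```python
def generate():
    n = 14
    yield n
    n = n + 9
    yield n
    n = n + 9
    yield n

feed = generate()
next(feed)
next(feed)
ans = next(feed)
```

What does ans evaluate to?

Step 1: Trace through generator execution:
  Yield 1: n starts at 14, yield 14
  Yield 2: n = 14 + 9 = 23, yield 23
  Yield 3: n = 23 + 9 = 32, yield 32
Step 2: First next() gets 14, second next() gets the second value, third next() yields 32.
Therefore ans = 32.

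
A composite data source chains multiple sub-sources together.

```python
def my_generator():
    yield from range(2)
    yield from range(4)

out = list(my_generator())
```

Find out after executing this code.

Step 1: Trace yields in order:
  yield 0
  yield 1
  yield 0
  yield 1
  yield 2
  yield 3
Therefore out = [0, 1, 0, 1, 2, 3].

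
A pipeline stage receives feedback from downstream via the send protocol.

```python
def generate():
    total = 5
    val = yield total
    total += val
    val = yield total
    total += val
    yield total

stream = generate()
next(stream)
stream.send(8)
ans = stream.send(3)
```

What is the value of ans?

Step 1: next() -> yield total=5.
Step 2: send(8) -> val=8, total = 5+8 = 13, yield 13.
Step 3: send(3) -> val=3, total = 13+3 = 16, yield 16.
Therefore ans = 16.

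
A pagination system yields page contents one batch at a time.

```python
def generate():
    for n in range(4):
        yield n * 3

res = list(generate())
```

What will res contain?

Step 1: For each n in range(4), yield n * 3:
  n=0: yield 0 * 3 = 0
  n=1: yield 1 * 3 = 3
  n=2: yield 2 * 3 = 6
  n=3: yield 3 * 3 = 9
Therefore res = [0, 3, 6, 9].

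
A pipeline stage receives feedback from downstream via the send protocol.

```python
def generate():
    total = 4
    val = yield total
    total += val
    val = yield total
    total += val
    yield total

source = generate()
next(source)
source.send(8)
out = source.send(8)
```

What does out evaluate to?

Step 1: next() -> yield total=4.
Step 2: send(8) -> val=8, total = 4+8 = 12, yield 12.
Step 3: send(8) -> val=8, total = 12+8 = 20, yield 20.
Therefore out = 20.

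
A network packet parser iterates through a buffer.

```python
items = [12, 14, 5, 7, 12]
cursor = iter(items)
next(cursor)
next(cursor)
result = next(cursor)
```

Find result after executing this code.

Step 1: Create iterator over [12, 14, 5, 7, 12].
Step 2: next() consumes 12.
Step 3: next() consumes 14.
Step 4: next() returns 5.
Therefore result = 5.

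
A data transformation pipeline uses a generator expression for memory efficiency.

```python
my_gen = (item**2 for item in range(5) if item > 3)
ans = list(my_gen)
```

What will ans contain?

Step 1: For range(5), keep item > 3, then square:
  item=0: 0 <= 3, excluded
  item=1: 1 <= 3, excluded
  item=2: 2 <= 3, excluded
  item=3: 3 <= 3, excluded
  item=4: 4 > 3, yield 4**2 = 16
Therefore ans = [16].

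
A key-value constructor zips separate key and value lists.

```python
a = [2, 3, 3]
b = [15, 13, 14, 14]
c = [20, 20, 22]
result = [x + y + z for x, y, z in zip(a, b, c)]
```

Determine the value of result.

Step 1: zip three lists (truncates to shortest, len=3):
  2 + 15 + 20 = 37
  3 + 13 + 20 = 36
  3 + 14 + 22 = 39
Therefore result = [37, 36, 39].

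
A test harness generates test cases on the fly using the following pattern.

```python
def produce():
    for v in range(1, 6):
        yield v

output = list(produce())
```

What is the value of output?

Step 1: The generator yields each value from range(1, 6).
Step 2: list() consumes all yields: [1, 2, 3, 4, 5].
Therefore output = [1, 2, 3, 4, 5].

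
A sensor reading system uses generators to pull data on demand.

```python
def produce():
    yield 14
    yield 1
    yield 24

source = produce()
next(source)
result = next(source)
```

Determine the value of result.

Step 1: produce() creates a generator.
Step 2: next(source) yields 14 (consumed and discarded).
Step 3: next(source) yields 1, assigned to result.
Therefore result = 1.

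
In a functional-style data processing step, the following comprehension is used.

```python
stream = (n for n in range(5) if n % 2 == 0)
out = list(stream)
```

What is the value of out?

Step 1: Filter range(5) keeping only even values:
  n=0: even, included
  n=1: odd, excluded
  n=2: even, included
  n=3: odd, excluded
  n=4: even, included
Therefore out = [0, 2, 4].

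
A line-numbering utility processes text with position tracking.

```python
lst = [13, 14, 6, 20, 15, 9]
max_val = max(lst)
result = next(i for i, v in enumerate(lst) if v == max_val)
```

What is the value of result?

Step 1: max([13, 14, 6, 20, 15, 9]) = 20.
Step 2: Find first index where value == 20:
  Index 0: 13 != 20
  Index 1: 14 != 20
  Index 2: 6 != 20
  Index 3: 20 == 20, found!
Therefore result = 3.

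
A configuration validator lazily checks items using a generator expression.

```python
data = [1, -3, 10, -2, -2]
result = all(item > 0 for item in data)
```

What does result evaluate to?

Step 1: Check item > 0 for each element in [1, -3, 10, -2, -2]:
  1 > 0: True
  -3 > 0: False
  10 > 0: True
  -2 > 0: False
  -2 > 0: False
Step 2: all() returns False.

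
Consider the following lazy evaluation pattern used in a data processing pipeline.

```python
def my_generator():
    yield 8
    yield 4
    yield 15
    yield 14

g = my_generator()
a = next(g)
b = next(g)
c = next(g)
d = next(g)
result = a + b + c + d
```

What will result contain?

Step 1: Create generator and consume all values:
  a = next(g) = 8
  b = next(g) = 4
  c = next(g) = 15
  d = next(g) = 14
Step 2: result = 8 + 4 + 15 + 14 = 41.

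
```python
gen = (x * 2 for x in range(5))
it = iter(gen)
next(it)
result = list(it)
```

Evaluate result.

Step 1: Generator produces [0, 2, 4, 6, 8].
Step 2: next(it) consumes first element (0).
Step 3: list(it) collects remaining: [2, 4, 6, 8].
Therefore result = [2, 4, 6, 8].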